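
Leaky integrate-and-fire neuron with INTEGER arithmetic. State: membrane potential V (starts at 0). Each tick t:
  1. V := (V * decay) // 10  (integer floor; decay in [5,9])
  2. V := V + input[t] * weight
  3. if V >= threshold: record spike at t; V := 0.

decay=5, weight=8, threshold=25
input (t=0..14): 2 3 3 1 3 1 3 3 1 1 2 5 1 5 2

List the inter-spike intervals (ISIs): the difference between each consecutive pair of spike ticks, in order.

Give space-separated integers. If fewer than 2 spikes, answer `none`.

t=0: input=2 -> V=16
t=1: input=3 -> V=0 FIRE
t=2: input=3 -> V=24
t=3: input=1 -> V=20
t=4: input=3 -> V=0 FIRE
t=5: input=1 -> V=8
t=6: input=3 -> V=0 FIRE
t=7: input=3 -> V=24
t=8: input=1 -> V=20
t=9: input=1 -> V=18
t=10: input=2 -> V=0 FIRE
t=11: input=5 -> V=0 FIRE
t=12: input=1 -> V=8
t=13: input=5 -> V=0 FIRE
t=14: input=2 -> V=16

Answer: 3 2 4 1 2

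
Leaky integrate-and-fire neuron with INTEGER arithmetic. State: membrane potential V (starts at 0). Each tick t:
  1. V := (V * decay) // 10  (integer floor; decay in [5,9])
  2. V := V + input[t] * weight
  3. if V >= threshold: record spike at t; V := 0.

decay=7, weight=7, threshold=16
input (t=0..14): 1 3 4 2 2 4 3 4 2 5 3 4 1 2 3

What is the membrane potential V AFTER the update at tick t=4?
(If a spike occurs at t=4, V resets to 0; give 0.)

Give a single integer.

Answer: 0

Derivation:
t=0: input=1 -> V=7
t=1: input=3 -> V=0 FIRE
t=2: input=4 -> V=0 FIRE
t=3: input=2 -> V=14
t=4: input=2 -> V=0 FIRE
t=5: input=4 -> V=0 FIRE
t=6: input=3 -> V=0 FIRE
t=7: input=4 -> V=0 FIRE
t=8: input=2 -> V=14
t=9: input=5 -> V=0 FIRE
t=10: input=3 -> V=0 FIRE
t=11: input=4 -> V=0 FIRE
t=12: input=1 -> V=7
t=13: input=2 -> V=0 FIRE
t=14: input=3 -> V=0 FIRE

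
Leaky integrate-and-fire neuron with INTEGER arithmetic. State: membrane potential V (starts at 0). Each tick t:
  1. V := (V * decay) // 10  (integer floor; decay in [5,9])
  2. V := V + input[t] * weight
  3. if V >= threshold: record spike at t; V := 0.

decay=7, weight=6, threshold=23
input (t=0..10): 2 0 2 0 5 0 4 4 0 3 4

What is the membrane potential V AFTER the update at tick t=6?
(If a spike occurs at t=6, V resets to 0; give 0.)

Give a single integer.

Answer: 0

Derivation:
t=0: input=2 -> V=12
t=1: input=0 -> V=8
t=2: input=2 -> V=17
t=3: input=0 -> V=11
t=4: input=5 -> V=0 FIRE
t=5: input=0 -> V=0
t=6: input=4 -> V=0 FIRE
t=7: input=4 -> V=0 FIRE
t=8: input=0 -> V=0
t=9: input=3 -> V=18
t=10: input=4 -> V=0 FIRE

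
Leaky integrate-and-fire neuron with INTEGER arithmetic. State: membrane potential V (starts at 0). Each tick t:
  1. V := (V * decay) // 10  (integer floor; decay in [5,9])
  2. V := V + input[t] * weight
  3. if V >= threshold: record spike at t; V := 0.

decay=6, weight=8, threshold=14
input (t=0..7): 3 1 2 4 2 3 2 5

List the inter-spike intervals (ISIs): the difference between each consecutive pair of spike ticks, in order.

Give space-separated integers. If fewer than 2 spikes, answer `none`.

Answer: 2 1 1 1 1 1

Derivation:
t=0: input=3 -> V=0 FIRE
t=1: input=1 -> V=8
t=2: input=2 -> V=0 FIRE
t=3: input=4 -> V=0 FIRE
t=4: input=2 -> V=0 FIRE
t=5: input=3 -> V=0 FIRE
t=6: input=2 -> V=0 FIRE
t=7: input=5 -> V=0 FIRE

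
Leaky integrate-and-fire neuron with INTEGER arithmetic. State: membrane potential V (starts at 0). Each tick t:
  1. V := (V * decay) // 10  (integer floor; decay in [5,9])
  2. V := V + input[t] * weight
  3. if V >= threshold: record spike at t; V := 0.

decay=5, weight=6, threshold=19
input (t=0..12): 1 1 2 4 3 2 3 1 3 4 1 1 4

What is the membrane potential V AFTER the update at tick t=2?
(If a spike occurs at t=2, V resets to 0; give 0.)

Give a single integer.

Answer: 16

Derivation:
t=0: input=1 -> V=6
t=1: input=1 -> V=9
t=2: input=2 -> V=16
t=3: input=4 -> V=0 FIRE
t=4: input=3 -> V=18
t=5: input=2 -> V=0 FIRE
t=6: input=3 -> V=18
t=7: input=1 -> V=15
t=8: input=3 -> V=0 FIRE
t=9: input=4 -> V=0 FIRE
t=10: input=1 -> V=6
t=11: input=1 -> V=9
t=12: input=4 -> V=0 FIRE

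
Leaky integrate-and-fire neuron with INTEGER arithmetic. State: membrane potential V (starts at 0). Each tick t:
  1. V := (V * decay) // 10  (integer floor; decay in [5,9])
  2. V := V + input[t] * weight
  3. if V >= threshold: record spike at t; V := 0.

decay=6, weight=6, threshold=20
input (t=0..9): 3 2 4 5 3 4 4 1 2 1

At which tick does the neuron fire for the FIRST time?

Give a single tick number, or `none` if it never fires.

t=0: input=3 -> V=18
t=1: input=2 -> V=0 FIRE
t=2: input=4 -> V=0 FIRE
t=3: input=5 -> V=0 FIRE
t=4: input=3 -> V=18
t=5: input=4 -> V=0 FIRE
t=6: input=4 -> V=0 FIRE
t=7: input=1 -> V=6
t=8: input=2 -> V=15
t=9: input=1 -> V=15

Answer: 1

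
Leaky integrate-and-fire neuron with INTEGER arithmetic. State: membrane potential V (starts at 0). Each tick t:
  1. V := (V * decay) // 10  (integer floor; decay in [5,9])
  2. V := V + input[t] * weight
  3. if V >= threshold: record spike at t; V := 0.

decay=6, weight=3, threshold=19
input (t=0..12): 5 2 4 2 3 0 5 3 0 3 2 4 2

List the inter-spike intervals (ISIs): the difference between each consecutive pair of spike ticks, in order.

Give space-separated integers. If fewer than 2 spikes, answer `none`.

Answer: 4 5

Derivation:
t=0: input=5 -> V=15
t=1: input=2 -> V=15
t=2: input=4 -> V=0 FIRE
t=3: input=2 -> V=6
t=4: input=3 -> V=12
t=5: input=0 -> V=7
t=6: input=5 -> V=0 FIRE
t=7: input=3 -> V=9
t=8: input=0 -> V=5
t=9: input=3 -> V=12
t=10: input=2 -> V=13
t=11: input=4 -> V=0 FIRE
t=12: input=2 -> V=6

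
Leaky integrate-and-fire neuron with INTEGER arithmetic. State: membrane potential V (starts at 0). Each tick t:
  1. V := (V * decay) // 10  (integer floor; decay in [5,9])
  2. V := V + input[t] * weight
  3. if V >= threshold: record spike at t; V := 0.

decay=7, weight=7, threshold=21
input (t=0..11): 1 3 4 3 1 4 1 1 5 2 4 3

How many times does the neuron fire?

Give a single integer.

Answer: 7

Derivation:
t=0: input=1 -> V=7
t=1: input=3 -> V=0 FIRE
t=2: input=4 -> V=0 FIRE
t=3: input=3 -> V=0 FIRE
t=4: input=1 -> V=7
t=5: input=4 -> V=0 FIRE
t=6: input=1 -> V=7
t=7: input=1 -> V=11
t=8: input=5 -> V=0 FIRE
t=9: input=2 -> V=14
t=10: input=4 -> V=0 FIRE
t=11: input=3 -> V=0 FIRE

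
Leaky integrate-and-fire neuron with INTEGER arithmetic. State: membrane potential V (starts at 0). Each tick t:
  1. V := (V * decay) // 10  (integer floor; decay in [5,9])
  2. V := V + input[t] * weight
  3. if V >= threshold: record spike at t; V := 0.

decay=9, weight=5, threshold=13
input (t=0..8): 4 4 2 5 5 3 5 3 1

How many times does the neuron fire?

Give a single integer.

Answer: 7

Derivation:
t=0: input=4 -> V=0 FIRE
t=1: input=4 -> V=0 FIRE
t=2: input=2 -> V=10
t=3: input=5 -> V=0 FIRE
t=4: input=5 -> V=0 FIRE
t=5: input=3 -> V=0 FIRE
t=6: input=5 -> V=0 FIRE
t=7: input=3 -> V=0 FIRE
t=8: input=1 -> V=5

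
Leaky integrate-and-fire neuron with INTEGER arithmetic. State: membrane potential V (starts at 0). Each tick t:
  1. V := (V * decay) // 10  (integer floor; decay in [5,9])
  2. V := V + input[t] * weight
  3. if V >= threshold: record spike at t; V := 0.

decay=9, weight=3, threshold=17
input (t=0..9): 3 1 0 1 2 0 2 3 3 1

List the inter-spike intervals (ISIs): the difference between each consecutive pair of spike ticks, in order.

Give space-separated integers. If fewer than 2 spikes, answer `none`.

Answer: 2

Derivation:
t=0: input=3 -> V=9
t=1: input=1 -> V=11
t=2: input=0 -> V=9
t=3: input=1 -> V=11
t=4: input=2 -> V=15
t=5: input=0 -> V=13
t=6: input=2 -> V=0 FIRE
t=7: input=3 -> V=9
t=8: input=3 -> V=0 FIRE
t=9: input=1 -> V=3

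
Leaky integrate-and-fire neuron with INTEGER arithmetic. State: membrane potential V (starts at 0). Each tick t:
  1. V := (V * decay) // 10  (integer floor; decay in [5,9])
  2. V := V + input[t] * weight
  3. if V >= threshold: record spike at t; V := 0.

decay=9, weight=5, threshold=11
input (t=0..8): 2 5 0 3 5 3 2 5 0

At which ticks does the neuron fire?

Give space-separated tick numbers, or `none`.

Answer: 1 3 4 5 7

Derivation:
t=0: input=2 -> V=10
t=1: input=5 -> V=0 FIRE
t=2: input=0 -> V=0
t=3: input=3 -> V=0 FIRE
t=4: input=5 -> V=0 FIRE
t=5: input=3 -> V=0 FIRE
t=6: input=2 -> V=10
t=7: input=5 -> V=0 FIRE
t=8: input=0 -> V=0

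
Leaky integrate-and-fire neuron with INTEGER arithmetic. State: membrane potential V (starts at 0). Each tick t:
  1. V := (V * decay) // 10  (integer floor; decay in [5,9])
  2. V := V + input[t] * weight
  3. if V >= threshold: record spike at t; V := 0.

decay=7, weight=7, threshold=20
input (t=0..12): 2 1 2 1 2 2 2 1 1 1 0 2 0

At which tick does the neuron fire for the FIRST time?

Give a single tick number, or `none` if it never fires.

t=0: input=2 -> V=14
t=1: input=1 -> V=16
t=2: input=2 -> V=0 FIRE
t=3: input=1 -> V=7
t=4: input=2 -> V=18
t=5: input=2 -> V=0 FIRE
t=6: input=2 -> V=14
t=7: input=1 -> V=16
t=8: input=1 -> V=18
t=9: input=1 -> V=19
t=10: input=0 -> V=13
t=11: input=2 -> V=0 FIRE
t=12: input=0 -> V=0

Answer: 2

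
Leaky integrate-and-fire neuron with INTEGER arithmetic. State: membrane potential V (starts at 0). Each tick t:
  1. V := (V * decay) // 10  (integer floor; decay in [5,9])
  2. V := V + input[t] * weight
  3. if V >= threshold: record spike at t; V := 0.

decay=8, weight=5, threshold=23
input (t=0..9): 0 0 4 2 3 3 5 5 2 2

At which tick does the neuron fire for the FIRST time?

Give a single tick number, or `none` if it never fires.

t=0: input=0 -> V=0
t=1: input=0 -> V=0
t=2: input=4 -> V=20
t=3: input=2 -> V=0 FIRE
t=4: input=3 -> V=15
t=5: input=3 -> V=0 FIRE
t=6: input=5 -> V=0 FIRE
t=7: input=5 -> V=0 FIRE
t=8: input=2 -> V=10
t=9: input=2 -> V=18

Answer: 3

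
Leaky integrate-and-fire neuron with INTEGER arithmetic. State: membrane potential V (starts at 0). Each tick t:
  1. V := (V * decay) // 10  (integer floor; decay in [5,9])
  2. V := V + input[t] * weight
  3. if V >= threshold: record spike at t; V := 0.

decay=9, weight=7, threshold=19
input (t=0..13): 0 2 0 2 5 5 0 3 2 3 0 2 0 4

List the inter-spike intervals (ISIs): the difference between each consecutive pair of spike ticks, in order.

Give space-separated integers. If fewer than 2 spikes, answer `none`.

t=0: input=0 -> V=0
t=1: input=2 -> V=14
t=2: input=0 -> V=12
t=3: input=2 -> V=0 FIRE
t=4: input=5 -> V=0 FIRE
t=5: input=5 -> V=0 FIRE
t=6: input=0 -> V=0
t=7: input=3 -> V=0 FIRE
t=8: input=2 -> V=14
t=9: input=3 -> V=0 FIRE
t=10: input=0 -> V=0
t=11: input=2 -> V=14
t=12: input=0 -> V=12
t=13: input=4 -> V=0 FIRE

Answer: 1 1 2 2 4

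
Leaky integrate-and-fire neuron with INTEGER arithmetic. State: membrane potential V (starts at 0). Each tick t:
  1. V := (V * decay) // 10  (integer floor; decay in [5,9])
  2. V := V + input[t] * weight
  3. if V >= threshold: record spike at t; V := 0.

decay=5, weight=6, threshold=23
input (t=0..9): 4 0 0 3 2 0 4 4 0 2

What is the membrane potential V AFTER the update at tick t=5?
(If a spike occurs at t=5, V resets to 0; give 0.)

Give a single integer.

Answer: 10

Derivation:
t=0: input=4 -> V=0 FIRE
t=1: input=0 -> V=0
t=2: input=0 -> V=0
t=3: input=3 -> V=18
t=4: input=2 -> V=21
t=5: input=0 -> V=10
t=6: input=4 -> V=0 FIRE
t=7: input=4 -> V=0 FIRE
t=8: input=0 -> V=0
t=9: input=2 -> V=12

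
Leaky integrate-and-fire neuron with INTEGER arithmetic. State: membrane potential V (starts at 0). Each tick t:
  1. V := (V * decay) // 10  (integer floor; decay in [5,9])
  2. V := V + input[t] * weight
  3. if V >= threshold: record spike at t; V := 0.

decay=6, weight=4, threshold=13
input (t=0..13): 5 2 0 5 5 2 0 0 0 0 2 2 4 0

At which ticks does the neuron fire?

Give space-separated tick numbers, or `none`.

Answer: 0 3 4 12

Derivation:
t=0: input=5 -> V=0 FIRE
t=1: input=2 -> V=8
t=2: input=0 -> V=4
t=3: input=5 -> V=0 FIRE
t=4: input=5 -> V=0 FIRE
t=5: input=2 -> V=8
t=6: input=0 -> V=4
t=7: input=0 -> V=2
t=8: input=0 -> V=1
t=9: input=0 -> V=0
t=10: input=2 -> V=8
t=11: input=2 -> V=12
t=12: input=4 -> V=0 FIRE
t=13: input=0 -> V=0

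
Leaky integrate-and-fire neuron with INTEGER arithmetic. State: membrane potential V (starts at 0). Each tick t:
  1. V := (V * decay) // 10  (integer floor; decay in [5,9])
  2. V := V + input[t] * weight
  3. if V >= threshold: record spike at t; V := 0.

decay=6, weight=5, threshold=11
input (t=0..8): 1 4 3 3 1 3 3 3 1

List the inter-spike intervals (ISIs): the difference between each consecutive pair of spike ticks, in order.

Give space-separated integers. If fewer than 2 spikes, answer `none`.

Answer: 1 1 2 1 1

Derivation:
t=0: input=1 -> V=5
t=1: input=4 -> V=0 FIRE
t=2: input=3 -> V=0 FIRE
t=3: input=3 -> V=0 FIRE
t=4: input=1 -> V=5
t=5: input=3 -> V=0 FIRE
t=6: input=3 -> V=0 FIRE
t=7: input=3 -> V=0 FIRE
t=8: input=1 -> V=5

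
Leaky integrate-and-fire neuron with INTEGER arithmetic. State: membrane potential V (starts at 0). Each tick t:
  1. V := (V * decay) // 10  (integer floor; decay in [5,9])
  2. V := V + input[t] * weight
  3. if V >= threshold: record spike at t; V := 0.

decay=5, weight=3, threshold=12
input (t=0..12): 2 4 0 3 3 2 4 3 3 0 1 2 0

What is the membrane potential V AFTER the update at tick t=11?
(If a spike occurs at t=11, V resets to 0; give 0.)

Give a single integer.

t=0: input=2 -> V=6
t=1: input=4 -> V=0 FIRE
t=2: input=0 -> V=0
t=3: input=3 -> V=9
t=4: input=3 -> V=0 FIRE
t=5: input=2 -> V=6
t=6: input=4 -> V=0 FIRE
t=7: input=3 -> V=9
t=8: input=3 -> V=0 FIRE
t=9: input=0 -> V=0
t=10: input=1 -> V=3
t=11: input=2 -> V=7
t=12: input=0 -> V=3

Answer: 7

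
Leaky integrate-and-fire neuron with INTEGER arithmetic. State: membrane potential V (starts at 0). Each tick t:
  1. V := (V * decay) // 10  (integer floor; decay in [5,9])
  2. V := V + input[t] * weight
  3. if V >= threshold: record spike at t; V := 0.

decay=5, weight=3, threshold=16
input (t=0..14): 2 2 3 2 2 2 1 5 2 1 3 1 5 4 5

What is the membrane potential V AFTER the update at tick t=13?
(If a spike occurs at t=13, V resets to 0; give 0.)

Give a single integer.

Answer: 12

Derivation:
t=0: input=2 -> V=6
t=1: input=2 -> V=9
t=2: input=3 -> V=13
t=3: input=2 -> V=12
t=4: input=2 -> V=12
t=5: input=2 -> V=12
t=6: input=1 -> V=9
t=7: input=5 -> V=0 FIRE
t=8: input=2 -> V=6
t=9: input=1 -> V=6
t=10: input=3 -> V=12
t=11: input=1 -> V=9
t=12: input=5 -> V=0 FIRE
t=13: input=4 -> V=12
t=14: input=5 -> V=0 FIRE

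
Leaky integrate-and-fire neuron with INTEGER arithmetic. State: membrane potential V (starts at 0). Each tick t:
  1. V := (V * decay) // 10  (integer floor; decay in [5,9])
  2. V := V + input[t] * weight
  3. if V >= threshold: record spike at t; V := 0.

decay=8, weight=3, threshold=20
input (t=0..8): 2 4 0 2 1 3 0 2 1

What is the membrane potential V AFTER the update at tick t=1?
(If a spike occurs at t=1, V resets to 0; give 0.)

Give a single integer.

Answer: 16

Derivation:
t=0: input=2 -> V=6
t=1: input=4 -> V=16
t=2: input=0 -> V=12
t=3: input=2 -> V=15
t=4: input=1 -> V=15
t=5: input=3 -> V=0 FIRE
t=6: input=0 -> V=0
t=7: input=2 -> V=6
t=8: input=1 -> V=7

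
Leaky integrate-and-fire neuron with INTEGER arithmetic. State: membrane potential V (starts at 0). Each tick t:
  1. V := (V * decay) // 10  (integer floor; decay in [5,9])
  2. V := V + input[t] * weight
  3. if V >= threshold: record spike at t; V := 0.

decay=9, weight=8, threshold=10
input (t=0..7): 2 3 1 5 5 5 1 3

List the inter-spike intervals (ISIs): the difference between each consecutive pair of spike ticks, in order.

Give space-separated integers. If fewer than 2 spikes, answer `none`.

t=0: input=2 -> V=0 FIRE
t=1: input=3 -> V=0 FIRE
t=2: input=1 -> V=8
t=3: input=5 -> V=0 FIRE
t=4: input=5 -> V=0 FIRE
t=5: input=5 -> V=0 FIRE
t=6: input=1 -> V=8
t=7: input=3 -> V=0 FIRE

Answer: 1 2 1 1 2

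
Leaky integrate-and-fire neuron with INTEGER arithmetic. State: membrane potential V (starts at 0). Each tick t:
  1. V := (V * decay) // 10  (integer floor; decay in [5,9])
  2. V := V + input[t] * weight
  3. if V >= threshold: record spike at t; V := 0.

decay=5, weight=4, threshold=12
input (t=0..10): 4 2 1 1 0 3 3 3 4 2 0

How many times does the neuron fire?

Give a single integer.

t=0: input=4 -> V=0 FIRE
t=1: input=2 -> V=8
t=2: input=1 -> V=8
t=3: input=1 -> V=8
t=4: input=0 -> V=4
t=5: input=3 -> V=0 FIRE
t=6: input=3 -> V=0 FIRE
t=7: input=3 -> V=0 FIRE
t=8: input=4 -> V=0 FIRE
t=9: input=2 -> V=8
t=10: input=0 -> V=4

Answer: 5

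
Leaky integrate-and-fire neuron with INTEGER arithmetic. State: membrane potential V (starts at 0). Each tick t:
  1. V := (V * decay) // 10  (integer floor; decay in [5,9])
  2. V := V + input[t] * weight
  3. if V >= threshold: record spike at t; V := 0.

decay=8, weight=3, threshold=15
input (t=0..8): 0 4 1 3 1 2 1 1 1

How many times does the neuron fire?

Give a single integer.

Answer: 1

Derivation:
t=0: input=0 -> V=0
t=1: input=4 -> V=12
t=2: input=1 -> V=12
t=3: input=3 -> V=0 FIRE
t=4: input=1 -> V=3
t=5: input=2 -> V=8
t=6: input=1 -> V=9
t=7: input=1 -> V=10
t=8: input=1 -> V=11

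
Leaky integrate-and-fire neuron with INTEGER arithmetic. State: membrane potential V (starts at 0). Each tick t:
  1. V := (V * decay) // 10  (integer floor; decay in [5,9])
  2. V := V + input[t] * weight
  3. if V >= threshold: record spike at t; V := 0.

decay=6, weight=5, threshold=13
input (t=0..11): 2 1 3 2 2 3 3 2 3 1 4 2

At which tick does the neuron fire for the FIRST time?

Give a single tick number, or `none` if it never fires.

Answer: 2

Derivation:
t=0: input=2 -> V=10
t=1: input=1 -> V=11
t=2: input=3 -> V=0 FIRE
t=3: input=2 -> V=10
t=4: input=2 -> V=0 FIRE
t=5: input=3 -> V=0 FIRE
t=6: input=3 -> V=0 FIRE
t=7: input=2 -> V=10
t=8: input=3 -> V=0 FIRE
t=9: input=1 -> V=5
t=10: input=4 -> V=0 FIRE
t=11: input=2 -> V=10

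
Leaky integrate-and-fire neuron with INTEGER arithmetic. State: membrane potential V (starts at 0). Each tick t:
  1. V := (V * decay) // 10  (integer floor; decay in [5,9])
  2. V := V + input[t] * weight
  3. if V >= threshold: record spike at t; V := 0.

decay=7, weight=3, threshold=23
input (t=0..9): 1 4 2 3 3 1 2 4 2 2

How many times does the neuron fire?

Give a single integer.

Answer: 1

Derivation:
t=0: input=1 -> V=3
t=1: input=4 -> V=14
t=2: input=2 -> V=15
t=3: input=3 -> V=19
t=4: input=3 -> V=22
t=5: input=1 -> V=18
t=6: input=2 -> V=18
t=7: input=4 -> V=0 FIRE
t=8: input=2 -> V=6
t=9: input=2 -> V=10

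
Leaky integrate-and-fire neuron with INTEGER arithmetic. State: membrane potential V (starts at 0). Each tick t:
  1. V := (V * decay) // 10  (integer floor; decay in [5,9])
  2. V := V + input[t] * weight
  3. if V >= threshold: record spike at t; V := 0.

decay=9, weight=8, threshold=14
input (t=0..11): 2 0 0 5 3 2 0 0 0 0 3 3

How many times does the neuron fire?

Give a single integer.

t=0: input=2 -> V=0 FIRE
t=1: input=0 -> V=0
t=2: input=0 -> V=0
t=3: input=5 -> V=0 FIRE
t=4: input=3 -> V=0 FIRE
t=5: input=2 -> V=0 FIRE
t=6: input=0 -> V=0
t=7: input=0 -> V=0
t=8: input=0 -> V=0
t=9: input=0 -> V=0
t=10: input=3 -> V=0 FIRE
t=11: input=3 -> V=0 FIRE

Answer: 6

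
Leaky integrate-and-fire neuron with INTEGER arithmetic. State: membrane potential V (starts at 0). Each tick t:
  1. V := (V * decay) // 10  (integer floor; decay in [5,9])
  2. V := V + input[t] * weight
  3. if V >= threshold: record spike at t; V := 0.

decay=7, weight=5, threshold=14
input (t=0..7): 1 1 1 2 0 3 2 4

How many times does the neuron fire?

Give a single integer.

t=0: input=1 -> V=5
t=1: input=1 -> V=8
t=2: input=1 -> V=10
t=3: input=2 -> V=0 FIRE
t=4: input=0 -> V=0
t=5: input=3 -> V=0 FIRE
t=6: input=2 -> V=10
t=7: input=4 -> V=0 FIRE

Answer: 3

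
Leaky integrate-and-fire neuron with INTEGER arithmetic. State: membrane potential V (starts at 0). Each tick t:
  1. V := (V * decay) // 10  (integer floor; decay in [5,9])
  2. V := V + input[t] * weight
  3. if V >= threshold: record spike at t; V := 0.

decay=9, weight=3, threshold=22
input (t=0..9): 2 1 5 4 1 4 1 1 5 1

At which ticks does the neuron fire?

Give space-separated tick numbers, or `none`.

t=0: input=2 -> V=6
t=1: input=1 -> V=8
t=2: input=5 -> V=0 FIRE
t=3: input=4 -> V=12
t=4: input=1 -> V=13
t=5: input=4 -> V=0 FIRE
t=6: input=1 -> V=3
t=7: input=1 -> V=5
t=8: input=5 -> V=19
t=9: input=1 -> V=20

Answer: 2 5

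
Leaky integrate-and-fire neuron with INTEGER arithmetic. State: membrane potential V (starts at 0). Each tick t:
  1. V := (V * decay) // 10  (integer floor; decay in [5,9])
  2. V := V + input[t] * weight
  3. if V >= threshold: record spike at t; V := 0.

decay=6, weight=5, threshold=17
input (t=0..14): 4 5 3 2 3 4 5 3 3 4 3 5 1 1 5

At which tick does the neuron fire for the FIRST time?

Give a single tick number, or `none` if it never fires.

Answer: 0

Derivation:
t=0: input=4 -> V=0 FIRE
t=1: input=5 -> V=0 FIRE
t=2: input=3 -> V=15
t=3: input=2 -> V=0 FIRE
t=4: input=3 -> V=15
t=5: input=4 -> V=0 FIRE
t=6: input=5 -> V=0 FIRE
t=7: input=3 -> V=15
t=8: input=3 -> V=0 FIRE
t=9: input=4 -> V=0 FIRE
t=10: input=3 -> V=15
t=11: input=5 -> V=0 FIRE
t=12: input=1 -> V=5
t=13: input=1 -> V=8
t=14: input=5 -> V=0 FIRE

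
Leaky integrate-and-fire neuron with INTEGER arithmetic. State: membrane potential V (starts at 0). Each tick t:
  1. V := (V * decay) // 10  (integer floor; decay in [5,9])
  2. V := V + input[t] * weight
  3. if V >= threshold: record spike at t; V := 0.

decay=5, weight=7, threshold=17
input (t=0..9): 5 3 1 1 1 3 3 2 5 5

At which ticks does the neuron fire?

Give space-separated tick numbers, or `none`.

t=0: input=5 -> V=0 FIRE
t=1: input=3 -> V=0 FIRE
t=2: input=1 -> V=7
t=3: input=1 -> V=10
t=4: input=1 -> V=12
t=5: input=3 -> V=0 FIRE
t=6: input=3 -> V=0 FIRE
t=7: input=2 -> V=14
t=8: input=5 -> V=0 FIRE
t=9: input=5 -> V=0 FIRE

Answer: 0 1 5 6 8 9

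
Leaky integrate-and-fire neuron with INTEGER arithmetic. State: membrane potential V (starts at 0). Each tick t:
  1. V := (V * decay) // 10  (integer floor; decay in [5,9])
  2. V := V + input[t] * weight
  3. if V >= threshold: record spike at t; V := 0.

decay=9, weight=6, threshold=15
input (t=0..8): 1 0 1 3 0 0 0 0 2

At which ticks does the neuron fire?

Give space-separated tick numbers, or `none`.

Answer: 3

Derivation:
t=0: input=1 -> V=6
t=1: input=0 -> V=5
t=2: input=1 -> V=10
t=3: input=3 -> V=0 FIRE
t=4: input=0 -> V=0
t=5: input=0 -> V=0
t=6: input=0 -> V=0
t=7: input=0 -> V=0
t=8: input=2 -> V=12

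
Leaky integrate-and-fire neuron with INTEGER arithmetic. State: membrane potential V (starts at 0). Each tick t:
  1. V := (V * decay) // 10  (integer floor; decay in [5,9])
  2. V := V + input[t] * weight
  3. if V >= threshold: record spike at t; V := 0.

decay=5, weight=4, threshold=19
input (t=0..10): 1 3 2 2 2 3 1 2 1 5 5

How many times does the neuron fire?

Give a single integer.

Answer: 3

Derivation:
t=0: input=1 -> V=4
t=1: input=3 -> V=14
t=2: input=2 -> V=15
t=3: input=2 -> V=15
t=4: input=2 -> V=15
t=5: input=3 -> V=0 FIRE
t=6: input=1 -> V=4
t=7: input=2 -> V=10
t=8: input=1 -> V=9
t=9: input=5 -> V=0 FIRE
t=10: input=5 -> V=0 FIRE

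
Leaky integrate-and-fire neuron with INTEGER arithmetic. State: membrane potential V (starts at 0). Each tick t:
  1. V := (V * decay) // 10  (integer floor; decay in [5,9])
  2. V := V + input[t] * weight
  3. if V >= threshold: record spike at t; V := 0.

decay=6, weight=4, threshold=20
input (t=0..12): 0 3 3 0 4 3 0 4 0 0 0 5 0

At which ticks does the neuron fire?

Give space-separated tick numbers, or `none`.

t=0: input=0 -> V=0
t=1: input=3 -> V=12
t=2: input=3 -> V=19
t=3: input=0 -> V=11
t=4: input=4 -> V=0 FIRE
t=5: input=3 -> V=12
t=6: input=0 -> V=7
t=7: input=4 -> V=0 FIRE
t=8: input=0 -> V=0
t=9: input=0 -> V=0
t=10: input=0 -> V=0
t=11: input=5 -> V=0 FIRE
t=12: input=0 -> V=0

Answer: 4 7 11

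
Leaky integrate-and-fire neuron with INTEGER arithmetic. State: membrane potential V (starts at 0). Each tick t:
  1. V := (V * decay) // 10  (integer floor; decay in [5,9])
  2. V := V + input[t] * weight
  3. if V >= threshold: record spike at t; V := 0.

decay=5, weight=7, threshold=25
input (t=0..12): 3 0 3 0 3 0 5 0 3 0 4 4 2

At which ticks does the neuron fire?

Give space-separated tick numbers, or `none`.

Answer: 2 6 10 11

Derivation:
t=0: input=3 -> V=21
t=1: input=0 -> V=10
t=2: input=3 -> V=0 FIRE
t=3: input=0 -> V=0
t=4: input=3 -> V=21
t=5: input=0 -> V=10
t=6: input=5 -> V=0 FIRE
t=7: input=0 -> V=0
t=8: input=3 -> V=21
t=9: input=0 -> V=10
t=10: input=4 -> V=0 FIRE
t=11: input=4 -> V=0 FIRE
t=12: input=2 -> V=14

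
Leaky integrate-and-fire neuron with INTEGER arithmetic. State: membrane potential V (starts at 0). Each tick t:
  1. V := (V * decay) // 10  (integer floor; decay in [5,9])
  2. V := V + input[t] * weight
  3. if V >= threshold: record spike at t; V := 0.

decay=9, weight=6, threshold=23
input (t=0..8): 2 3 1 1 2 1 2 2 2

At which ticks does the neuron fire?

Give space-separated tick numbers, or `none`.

t=0: input=2 -> V=12
t=1: input=3 -> V=0 FIRE
t=2: input=1 -> V=6
t=3: input=1 -> V=11
t=4: input=2 -> V=21
t=5: input=1 -> V=0 FIRE
t=6: input=2 -> V=12
t=7: input=2 -> V=22
t=8: input=2 -> V=0 FIRE

Answer: 1 5 8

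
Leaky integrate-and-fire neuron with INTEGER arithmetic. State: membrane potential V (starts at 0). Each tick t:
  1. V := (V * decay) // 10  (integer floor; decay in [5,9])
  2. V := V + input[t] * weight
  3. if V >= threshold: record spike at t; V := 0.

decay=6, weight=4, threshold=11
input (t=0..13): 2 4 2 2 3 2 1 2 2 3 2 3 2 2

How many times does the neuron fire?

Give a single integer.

Answer: 7

Derivation:
t=0: input=2 -> V=8
t=1: input=4 -> V=0 FIRE
t=2: input=2 -> V=8
t=3: input=2 -> V=0 FIRE
t=4: input=3 -> V=0 FIRE
t=5: input=2 -> V=8
t=6: input=1 -> V=8
t=7: input=2 -> V=0 FIRE
t=8: input=2 -> V=8
t=9: input=3 -> V=0 FIRE
t=10: input=2 -> V=8
t=11: input=3 -> V=0 FIRE
t=12: input=2 -> V=8
t=13: input=2 -> V=0 FIRE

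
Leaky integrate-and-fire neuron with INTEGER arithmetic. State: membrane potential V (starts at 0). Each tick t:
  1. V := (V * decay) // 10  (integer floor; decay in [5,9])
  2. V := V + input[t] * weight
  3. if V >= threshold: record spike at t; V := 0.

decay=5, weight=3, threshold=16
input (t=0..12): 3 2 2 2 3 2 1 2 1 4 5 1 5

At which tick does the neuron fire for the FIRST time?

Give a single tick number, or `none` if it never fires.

Answer: 9

Derivation:
t=0: input=3 -> V=9
t=1: input=2 -> V=10
t=2: input=2 -> V=11
t=3: input=2 -> V=11
t=4: input=3 -> V=14
t=5: input=2 -> V=13
t=6: input=1 -> V=9
t=7: input=2 -> V=10
t=8: input=1 -> V=8
t=9: input=4 -> V=0 FIRE
t=10: input=5 -> V=15
t=11: input=1 -> V=10
t=12: input=5 -> V=0 FIRE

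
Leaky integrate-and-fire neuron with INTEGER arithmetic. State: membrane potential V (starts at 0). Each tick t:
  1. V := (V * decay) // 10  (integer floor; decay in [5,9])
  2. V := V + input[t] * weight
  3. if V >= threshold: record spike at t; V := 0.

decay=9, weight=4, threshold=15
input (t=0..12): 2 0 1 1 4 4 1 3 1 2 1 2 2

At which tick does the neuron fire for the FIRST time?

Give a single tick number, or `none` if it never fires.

Answer: 4

Derivation:
t=0: input=2 -> V=8
t=1: input=0 -> V=7
t=2: input=1 -> V=10
t=3: input=1 -> V=13
t=4: input=4 -> V=0 FIRE
t=5: input=4 -> V=0 FIRE
t=6: input=1 -> V=4
t=7: input=3 -> V=0 FIRE
t=8: input=1 -> V=4
t=9: input=2 -> V=11
t=10: input=1 -> V=13
t=11: input=2 -> V=0 FIRE
t=12: input=2 -> V=8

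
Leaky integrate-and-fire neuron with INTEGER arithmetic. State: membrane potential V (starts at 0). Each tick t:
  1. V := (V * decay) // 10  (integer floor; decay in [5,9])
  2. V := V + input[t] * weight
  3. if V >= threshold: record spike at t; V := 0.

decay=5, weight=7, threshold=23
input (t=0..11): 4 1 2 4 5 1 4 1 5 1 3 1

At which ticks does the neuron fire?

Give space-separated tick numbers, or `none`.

Answer: 0 3 4 6 8 10

Derivation:
t=0: input=4 -> V=0 FIRE
t=1: input=1 -> V=7
t=2: input=2 -> V=17
t=3: input=4 -> V=0 FIRE
t=4: input=5 -> V=0 FIRE
t=5: input=1 -> V=7
t=6: input=4 -> V=0 FIRE
t=7: input=1 -> V=7
t=8: input=5 -> V=0 FIRE
t=9: input=1 -> V=7
t=10: input=3 -> V=0 FIRE
t=11: input=1 -> V=7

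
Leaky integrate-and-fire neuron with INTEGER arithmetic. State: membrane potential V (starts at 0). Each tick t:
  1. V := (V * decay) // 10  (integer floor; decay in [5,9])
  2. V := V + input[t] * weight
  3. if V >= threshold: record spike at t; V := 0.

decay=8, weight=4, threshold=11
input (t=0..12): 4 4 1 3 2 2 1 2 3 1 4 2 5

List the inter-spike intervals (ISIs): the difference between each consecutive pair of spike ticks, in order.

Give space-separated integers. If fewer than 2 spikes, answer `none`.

t=0: input=4 -> V=0 FIRE
t=1: input=4 -> V=0 FIRE
t=2: input=1 -> V=4
t=3: input=3 -> V=0 FIRE
t=4: input=2 -> V=8
t=5: input=2 -> V=0 FIRE
t=6: input=1 -> V=4
t=7: input=2 -> V=0 FIRE
t=8: input=3 -> V=0 FIRE
t=9: input=1 -> V=4
t=10: input=4 -> V=0 FIRE
t=11: input=2 -> V=8
t=12: input=5 -> V=0 FIRE

Answer: 1 2 2 2 1 2 2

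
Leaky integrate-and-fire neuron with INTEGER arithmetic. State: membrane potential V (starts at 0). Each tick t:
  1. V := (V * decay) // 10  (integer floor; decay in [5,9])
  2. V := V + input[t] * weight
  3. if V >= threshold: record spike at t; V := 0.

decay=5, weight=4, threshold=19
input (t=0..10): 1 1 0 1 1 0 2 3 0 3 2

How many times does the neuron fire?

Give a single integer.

Answer: 0

Derivation:
t=0: input=1 -> V=4
t=1: input=1 -> V=6
t=2: input=0 -> V=3
t=3: input=1 -> V=5
t=4: input=1 -> V=6
t=5: input=0 -> V=3
t=6: input=2 -> V=9
t=7: input=3 -> V=16
t=8: input=0 -> V=8
t=9: input=3 -> V=16
t=10: input=2 -> V=16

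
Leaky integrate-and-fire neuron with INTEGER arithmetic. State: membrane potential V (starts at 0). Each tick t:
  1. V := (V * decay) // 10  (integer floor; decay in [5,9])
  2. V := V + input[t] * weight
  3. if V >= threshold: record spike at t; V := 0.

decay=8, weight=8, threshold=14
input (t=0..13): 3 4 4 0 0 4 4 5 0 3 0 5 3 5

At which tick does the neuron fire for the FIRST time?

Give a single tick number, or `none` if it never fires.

t=0: input=3 -> V=0 FIRE
t=1: input=4 -> V=0 FIRE
t=2: input=4 -> V=0 FIRE
t=3: input=0 -> V=0
t=4: input=0 -> V=0
t=5: input=4 -> V=0 FIRE
t=6: input=4 -> V=0 FIRE
t=7: input=5 -> V=0 FIRE
t=8: input=0 -> V=0
t=9: input=3 -> V=0 FIRE
t=10: input=0 -> V=0
t=11: input=5 -> V=0 FIRE
t=12: input=3 -> V=0 FIRE
t=13: input=5 -> V=0 FIRE

Answer: 0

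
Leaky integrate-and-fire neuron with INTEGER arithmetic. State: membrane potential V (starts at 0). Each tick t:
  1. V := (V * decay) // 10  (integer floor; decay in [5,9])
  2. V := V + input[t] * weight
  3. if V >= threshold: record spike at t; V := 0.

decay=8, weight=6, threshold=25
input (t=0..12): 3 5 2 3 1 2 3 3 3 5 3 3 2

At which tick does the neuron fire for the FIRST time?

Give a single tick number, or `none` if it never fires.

t=0: input=3 -> V=18
t=1: input=5 -> V=0 FIRE
t=2: input=2 -> V=12
t=3: input=3 -> V=0 FIRE
t=4: input=1 -> V=6
t=5: input=2 -> V=16
t=6: input=3 -> V=0 FIRE
t=7: input=3 -> V=18
t=8: input=3 -> V=0 FIRE
t=9: input=5 -> V=0 FIRE
t=10: input=3 -> V=18
t=11: input=3 -> V=0 FIRE
t=12: input=2 -> V=12

Answer: 1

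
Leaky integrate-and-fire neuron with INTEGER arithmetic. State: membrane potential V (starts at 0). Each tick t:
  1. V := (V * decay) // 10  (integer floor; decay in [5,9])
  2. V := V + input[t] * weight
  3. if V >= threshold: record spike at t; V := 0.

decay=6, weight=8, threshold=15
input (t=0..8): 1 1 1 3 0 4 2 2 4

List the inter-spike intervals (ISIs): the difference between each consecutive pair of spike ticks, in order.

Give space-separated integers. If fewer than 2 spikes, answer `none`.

Answer: 1 2 1 1 1

Derivation:
t=0: input=1 -> V=8
t=1: input=1 -> V=12
t=2: input=1 -> V=0 FIRE
t=3: input=3 -> V=0 FIRE
t=4: input=0 -> V=0
t=5: input=4 -> V=0 FIRE
t=6: input=2 -> V=0 FIRE
t=7: input=2 -> V=0 FIRE
t=8: input=4 -> V=0 FIRE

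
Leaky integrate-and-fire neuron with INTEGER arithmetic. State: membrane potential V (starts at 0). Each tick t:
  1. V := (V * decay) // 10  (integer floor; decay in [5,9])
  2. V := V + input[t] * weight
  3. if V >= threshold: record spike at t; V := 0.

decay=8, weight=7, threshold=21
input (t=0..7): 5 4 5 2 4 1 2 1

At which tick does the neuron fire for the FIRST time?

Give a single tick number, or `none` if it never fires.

t=0: input=5 -> V=0 FIRE
t=1: input=4 -> V=0 FIRE
t=2: input=5 -> V=0 FIRE
t=3: input=2 -> V=14
t=4: input=4 -> V=0 FIRE
t=5: input=1 -> V=7
t=6: input=2 -> V=19
t=7: input=1 -> V=0 FIRE

Answer: 0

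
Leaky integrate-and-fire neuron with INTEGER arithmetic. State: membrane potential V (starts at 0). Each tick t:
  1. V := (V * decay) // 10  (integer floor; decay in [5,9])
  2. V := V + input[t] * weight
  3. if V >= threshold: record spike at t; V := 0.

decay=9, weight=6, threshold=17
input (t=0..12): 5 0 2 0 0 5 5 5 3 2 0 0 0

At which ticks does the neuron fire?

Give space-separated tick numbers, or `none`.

Answer: 0 5 6 7 8

Derivation:
t=0: input=5 -> V=0 FIRE
t=1: input=0 -> V=0
t=2: input=2 -> V=12
t=3: input=0 -> V=10
t=4: input=0 -> V=9
t=5: input=5 -> V=0 FIRE
t=6: input=5 -> V=0 FIRE
t=7: input=5 -> V=0 FIRE
t=8: input=3 -> V=0 FIRE
t=9: input=2 -> V=12
t=10: input=0 -> V=10
t=11: input=0 -> V=9
t=12: input=0 -> V=8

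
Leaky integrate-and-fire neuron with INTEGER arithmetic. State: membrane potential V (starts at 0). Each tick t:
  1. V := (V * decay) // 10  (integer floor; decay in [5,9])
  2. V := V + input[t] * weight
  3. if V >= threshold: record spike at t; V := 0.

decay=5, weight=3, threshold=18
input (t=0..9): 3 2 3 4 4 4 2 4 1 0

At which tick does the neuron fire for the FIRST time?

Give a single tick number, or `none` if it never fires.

t=0: input=3 -> V=9
t=1: input=2 -> V=10
t=2: input=3 -> V=14
t=3: input=4 -> V=0 FIRE
t=4: input=4 -> V=12
t=5: input=4 -> V=0 FIRE
t=6: input=2 -> V=6
t=7: input=4 -> V=15
t=8: input=1 -> V=10
t=9: input=0 -> V=5

Answer: 3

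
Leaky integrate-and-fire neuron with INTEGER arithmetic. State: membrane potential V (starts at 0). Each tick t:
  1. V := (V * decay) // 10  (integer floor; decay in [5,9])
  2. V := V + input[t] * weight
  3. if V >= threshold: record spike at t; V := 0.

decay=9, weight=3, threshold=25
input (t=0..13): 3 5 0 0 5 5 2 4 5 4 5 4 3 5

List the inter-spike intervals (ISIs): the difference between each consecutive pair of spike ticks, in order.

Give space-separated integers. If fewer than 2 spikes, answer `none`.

Answer: 3 2 2

Derivation:
t=0: input=3 -> V=9
t=1: input=5 -> V=23
t=2: input=0 -> V=20
t=3: input=0 -> V=18
t=4: input=5 -> V=0 FIRE
t=5: input=5 -> V=15
t=6: input=2 -> V=19
t=7: input=4 -> V=0 FIRE
t=8: input=5 -> V=15
t=9: input=4 -> V=0 FIRE
t=10: input=5 -> V=15
t=11: input=4 -> V=0 FIRE
t=12: input=3 -> V=9
t=13: input=5 -> V=23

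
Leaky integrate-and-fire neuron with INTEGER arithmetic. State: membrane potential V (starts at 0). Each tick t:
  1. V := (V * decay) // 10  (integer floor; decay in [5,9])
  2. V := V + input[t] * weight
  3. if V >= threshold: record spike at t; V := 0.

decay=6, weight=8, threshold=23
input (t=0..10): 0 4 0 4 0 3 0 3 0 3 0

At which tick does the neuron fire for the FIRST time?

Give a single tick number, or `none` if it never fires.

Answer: 1

Derivation:
t=0: input=0 -> V=0
t=1: input=4 -> V=0 FIRE
t=2: input=0 -> V=0
t=3: input=4 -> V=0 FIRE
t=4: input=0 -> V=0
t=5: input=3 -> V=0 FIRE
t=6: input=0 -> V=0
t=7: input=3 -> V=0 FIRE
t=8: input=0 -> V=0
t=9: input=3 -> V=0 FIRE
t=10: input=0 -> V=0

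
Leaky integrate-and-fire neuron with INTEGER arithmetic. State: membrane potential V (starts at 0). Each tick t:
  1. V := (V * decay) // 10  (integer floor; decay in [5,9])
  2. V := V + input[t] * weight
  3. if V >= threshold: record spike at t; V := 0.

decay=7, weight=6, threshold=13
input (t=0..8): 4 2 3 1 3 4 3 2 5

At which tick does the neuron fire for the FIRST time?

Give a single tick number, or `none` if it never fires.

Answer: 0

Derivation:
t=0: input=4 -> V=0 FIRE
t=1: input=2 -> V=12
t=2: input=3 -> V=0 FIRE
t=3: input=1 -> V=6
t=4: input=3 -> V=0 FIRE
t=5: input=4 -> V=0 FIRE
t=6: input=3 -> V=0 FIRE
t=7: input=2 -> V=12
t=8: input=5 -> V=0 FIRE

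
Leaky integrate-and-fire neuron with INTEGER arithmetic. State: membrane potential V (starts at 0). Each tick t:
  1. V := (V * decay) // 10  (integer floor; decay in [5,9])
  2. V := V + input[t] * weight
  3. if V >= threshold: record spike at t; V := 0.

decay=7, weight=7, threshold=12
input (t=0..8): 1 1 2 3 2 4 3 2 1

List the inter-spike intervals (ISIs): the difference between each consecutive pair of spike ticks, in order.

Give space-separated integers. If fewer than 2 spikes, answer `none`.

Answer: 1 1 1 1 1

Derivation:
t=0: input=1 -> V=7
t=1: input=1 -> V=11
t=2: input=2 -> V=0 FIRE
t=3: input=3 -> V=0 FIRE
t=4: input=2 -> V=0 FIRE
t=5: input=4 -> V=0 FIRE
t=6: input=3 -> V=0 FIRE
t=7: input=2 -> V=0 FIRE
t=8: input=1 -> V=7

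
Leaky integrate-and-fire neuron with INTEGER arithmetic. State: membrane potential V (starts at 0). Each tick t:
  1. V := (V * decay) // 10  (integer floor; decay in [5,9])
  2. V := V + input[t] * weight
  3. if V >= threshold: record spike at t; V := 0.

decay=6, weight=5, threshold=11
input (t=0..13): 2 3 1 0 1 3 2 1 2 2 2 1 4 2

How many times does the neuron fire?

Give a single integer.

t=0: input=2 -> V=10
t=1: input=3 -> V=0 FIRE
t=2: input=1 -> V=5
t=3: input=0 -> V=3
t=4: input=1 -> V=6
t=5: input=3 -> V=0 FIRE
t=6: input=2 -> V=10
t=7: input=1 -> V=0 FIRE
t=8: input=2 -> V=10
t=9: input=2 -> V=0 FIRE
t=10: input=2 -> V=10
t=11: input=1 -> V=0 FIRE
t=12: input=4 -> V=0 FIRE
t=13: input=2 -> V=10

Answer: 6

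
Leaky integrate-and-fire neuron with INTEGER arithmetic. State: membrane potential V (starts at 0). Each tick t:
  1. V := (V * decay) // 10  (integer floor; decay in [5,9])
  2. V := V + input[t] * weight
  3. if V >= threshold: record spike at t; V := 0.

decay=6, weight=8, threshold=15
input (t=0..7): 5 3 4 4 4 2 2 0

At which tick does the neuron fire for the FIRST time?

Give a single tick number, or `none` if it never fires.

t=0: input=5 -> V=0 FIRE
t=1: input=3 -> V=0 FIRE
t=2: input=4 -> V=0 FIRE
t=3: input=4 -> V=0 FIRE
t=4: input=4 -> V=0 FIRE
t=5: input=2 -> V=0 FIRE
t=6: input=2 -> V=0 FIRE
t=7: input=0 -> V=0

Answer: 0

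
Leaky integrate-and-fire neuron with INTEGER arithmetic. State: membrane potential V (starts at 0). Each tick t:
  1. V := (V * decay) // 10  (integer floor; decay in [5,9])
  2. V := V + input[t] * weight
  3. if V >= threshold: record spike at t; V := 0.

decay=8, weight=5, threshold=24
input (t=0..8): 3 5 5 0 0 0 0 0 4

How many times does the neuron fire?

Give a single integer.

t=0: input=3 -> V=15
t=1: input=5 -> V=0 FIRE
t=2: input=5 -> V=0 FIRE
t=3: input=0 -> V=0
t=4: input=0 -> V=0
t=5: input=0 -> V=0
t=6: input=0 -> V=0
t=7: input=0 -> V=0
t=8: input=4 -> V=20

Answer: 2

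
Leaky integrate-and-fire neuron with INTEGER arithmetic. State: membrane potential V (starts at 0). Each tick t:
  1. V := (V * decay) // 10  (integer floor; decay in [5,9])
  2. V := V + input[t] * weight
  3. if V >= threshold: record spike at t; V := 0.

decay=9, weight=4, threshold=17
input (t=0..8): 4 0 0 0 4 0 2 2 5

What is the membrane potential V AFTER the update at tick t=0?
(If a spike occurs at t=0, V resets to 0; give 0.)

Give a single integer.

Answer: 16

Derivation:
t=0: input=4 -> V=16
t=1: input=0 -> V=14
t=2: input=0 -> V=12
t=3: input=0 -> V=10
t=4: input=4 -> V=0 FIRE
t=5: input=0 -> V=0
t=6: input=2 -> V=8
t=7: input=2 -> V=15
t=8: input=5 -> V=0 FIRE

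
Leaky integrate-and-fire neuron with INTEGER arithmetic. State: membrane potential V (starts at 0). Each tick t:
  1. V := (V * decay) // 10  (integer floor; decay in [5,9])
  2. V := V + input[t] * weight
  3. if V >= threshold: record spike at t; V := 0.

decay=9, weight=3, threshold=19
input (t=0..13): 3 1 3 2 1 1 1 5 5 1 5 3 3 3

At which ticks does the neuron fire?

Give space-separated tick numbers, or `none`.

t=0: input=3 -> V=9
t=1: input=1 -> V=11
t=2: input=3 -> V=18
t=3: input=2 -> V=0 FIRE
t=4: input=1 -> V=3
t=5: input=1 -> V=5
t=6: input=1 -> V=7
t=7: input=5 -> V=0 FIRE
t=8: input=5 -> V=15
t=9: input=1 -> V=16
t=10: input=5 -> V=0 FIRE
t=11: input=3 -> V=9
t=12: input=3 -> V=17
t=13: input=3 -> V=0 FIRE

Answer: 3 7 10 13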